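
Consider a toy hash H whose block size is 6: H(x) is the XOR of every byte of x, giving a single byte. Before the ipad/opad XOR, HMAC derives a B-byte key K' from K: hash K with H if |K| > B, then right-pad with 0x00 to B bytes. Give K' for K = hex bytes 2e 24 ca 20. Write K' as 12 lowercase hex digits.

2e24ca200000

Key hex bytes 2e 24 ca 20 is 4 bytes ≤ B = 6; zero-pad to 6 bytes: K' = 2e 24 ca 20 00 00.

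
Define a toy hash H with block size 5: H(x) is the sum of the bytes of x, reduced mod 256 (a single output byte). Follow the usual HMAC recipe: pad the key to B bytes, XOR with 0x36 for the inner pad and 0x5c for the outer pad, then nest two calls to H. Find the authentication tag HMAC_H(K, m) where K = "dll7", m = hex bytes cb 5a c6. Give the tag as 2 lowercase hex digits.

87

Key "dll7" = 64 6c 6c 37 is 4 bytes ≤ B = 5; zero-pad to 5 bytes: K' = 64 6c 6c 37 00.
K' ⊕ ipad = 52 5a 5a 01 36.  K' ⊕ opad = 38 30 30 6b 5c.
Inner input = (K'⊕ipad) ∥ m = 52 5a 5a 01 36 ∥ cb 5a c6.
Inner hash: sum = 82+90+90+1+54+203+90+198 = 808; mod 256 = 40 → 28.
Outer input = (K'⊕opad) ∥ inner = 38 30 30 6b 5c ∥ 28.
Outer hash (tag): sum = 56+48+48+107+92+40 = 391; mod 256 = 135 → 87.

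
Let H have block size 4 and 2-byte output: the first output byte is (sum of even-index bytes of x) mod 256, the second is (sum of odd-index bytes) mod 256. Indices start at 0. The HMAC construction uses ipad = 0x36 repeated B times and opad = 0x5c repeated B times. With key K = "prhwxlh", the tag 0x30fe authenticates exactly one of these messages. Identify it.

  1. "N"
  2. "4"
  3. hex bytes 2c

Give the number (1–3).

3

Key "prhwxlh" = 70 72 68 77 78 6c 68 is 7 bytes > B = 4, so hash it first: H(key) = b8 55, then zero-pad to 4 bytes: K' = b8 55 00 00.
K' ⊕ ipad = 8e 63 36 36; K' ⊕ opad = e4 09 5c 5c.
m1: inner = H(8e 63 36 36 4e) = 12 99; tag = H(e4 09 5c 5c 12 99) = 52fe
m2: inner = H(8e 63 36 36 34) = f8 99; tag = H(e4 09 5c 5c f8 99) = 38fe
m3: inner = H(8e 63 36 36 2c) = f0 99; tag = H(e4 09 5c 5c f0 99) = 30fe ← matches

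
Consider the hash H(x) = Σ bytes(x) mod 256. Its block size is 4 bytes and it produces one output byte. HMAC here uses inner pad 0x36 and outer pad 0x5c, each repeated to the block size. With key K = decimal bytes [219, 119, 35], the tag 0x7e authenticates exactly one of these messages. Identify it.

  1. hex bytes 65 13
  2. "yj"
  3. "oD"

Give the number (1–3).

Key decimal bytes [219, 119, 35] = db 77 23 is 3 bytes ≤ B = 4; zero-pad to 4 bytes: K' = db 77 23 00.
K' ⊕ ipad = ed 41 15 36; K' ⊕ opad = 87 2b 7f 5c.
m1: inner = H(ed 41 15 36 65 13) = f1; tag = H(87 2b 7f 5c f1) = 7e ← matches
m2: inner = H(ed 41 15 36 79 6a) = 5c; tag = H(87 2b 7f 5c 5c) = e9
m3: inner = H(ed 41 15 36 6f 44) = 2c; tag = H(87 2b 7f 5c 2c) = b9

1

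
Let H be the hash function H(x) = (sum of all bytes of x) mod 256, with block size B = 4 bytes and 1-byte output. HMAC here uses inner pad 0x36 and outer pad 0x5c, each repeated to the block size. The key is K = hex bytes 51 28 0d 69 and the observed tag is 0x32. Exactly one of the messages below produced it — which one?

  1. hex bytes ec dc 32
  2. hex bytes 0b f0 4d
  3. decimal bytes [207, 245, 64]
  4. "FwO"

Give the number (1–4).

4

Key hex bytes 51 28 0d 69 is exactly B = 4 bytes: K' = 51 28 0d 69.
K' ⊕ ipad = 67 1e 3b 5f; K' ⊕ opad = 0d 74 51 35.
m1: inner = H(67 1e 3b 5f ec dc 32) = 19; tag = H(0d 74 51 35 19) = 20
m2: inner = H(67 1e 3b 5f 0b f0 4d) = 67; tag = H(0d 74 51 35 67) = 6e
m3: inner = H(67 1e 3b 5f cf f5 40) = 23; tag = H(0d 74 51 35 23) = 2a
m4: inner = H(67 1e 3b 5f 46 77 4f) = 2b; tag = H(0d 74 51 35 2b) = 32 ← matches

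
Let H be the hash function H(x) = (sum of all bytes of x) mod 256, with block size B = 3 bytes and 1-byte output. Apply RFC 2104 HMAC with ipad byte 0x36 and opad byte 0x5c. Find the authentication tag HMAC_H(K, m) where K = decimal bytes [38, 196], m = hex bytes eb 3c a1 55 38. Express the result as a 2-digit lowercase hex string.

fb

Key decimal bytes [38, 196] = 26 c4 is 2 bytes ≤ B = 3; zero-pad to 3 bytes: K' = 26 c4 00.
K' ⊕ ipad = 10 f2 36.  K' ⊕ opad = 7a 98 5c.
Inner input = (K'⊕ipad) ∥ m = 10 f2 36 ∥ eb 3c a1 55 38.
Inner hash: sum = 16+242+54+235+60+161+85+56 = 909; mod 256 = 141 → 8d.
Outer input = (K'⊕opad) ∥ inner = 7a 98 5c ∥ 8d.
Outer hash (tag): sum = 122+152+92+141 = 507; mod 256 = 251 → fb.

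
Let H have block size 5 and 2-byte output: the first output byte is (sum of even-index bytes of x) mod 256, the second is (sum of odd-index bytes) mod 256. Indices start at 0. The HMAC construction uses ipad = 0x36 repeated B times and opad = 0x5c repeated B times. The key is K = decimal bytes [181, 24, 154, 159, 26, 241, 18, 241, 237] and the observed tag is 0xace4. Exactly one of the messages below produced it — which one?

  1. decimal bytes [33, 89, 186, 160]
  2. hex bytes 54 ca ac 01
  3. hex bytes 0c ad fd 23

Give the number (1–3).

1

Key decimal bytes [181, 24, 154, 159, 26, 241, 18, 241, 237] = b5 18 9a 9f 1a f1 12 f1 ed is 9 bytes > B = 5, so hash it first: H(key) = 68 99, then zero-pad to 5 bytes: K' = 68 99 00 00 00.
K' ⊕ ipad = 5e af 36 36 36; K' ⊕ opad = 34 c5 5c 5c 5c.
m1: inner = H(5e af 36 36 36 21 59 ba a0) = c3 c0; tag = H(34 c5 5c 5c 5c c3 c0) = ace4 ← matches
m2: inner = H(5e af 36 36 36 54 ca ac 01) = 95 e5; tag = H(34 c5 5c 5c 5c 95 e5) = d1b6
m3: inner = H(5e af 36 36 36 0c ad fd 23) = 9a ee; tag = H(34 c5 5c 5c 5c 9a ee) = dabb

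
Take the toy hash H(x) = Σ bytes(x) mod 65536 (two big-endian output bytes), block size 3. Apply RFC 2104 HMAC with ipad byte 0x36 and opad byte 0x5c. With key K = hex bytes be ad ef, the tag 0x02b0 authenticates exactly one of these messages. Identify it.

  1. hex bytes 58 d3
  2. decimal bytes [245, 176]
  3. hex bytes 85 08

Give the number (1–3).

1

Key hex bytes be ad ef is exactly B = 3 bytes: K' = be ad ef.
K' ⊕ ipad = 88 9b d9; K' ⊕ opad = e2 f1 b3.
m1: inner = H(88 9b d9 58 d3) = 03 27; tag = H(e2 f1 b3 03 27) = 02b0 ← matches
m2: inner = H(88 9b d9 f5 b0) = 03 a1; tag = H(e2 f1 b3 03 a1) = 032a
m3: inner = H(88 9b d9 85 08) = 02 89; tag = H(e2 f1 b3 02 89) = 0311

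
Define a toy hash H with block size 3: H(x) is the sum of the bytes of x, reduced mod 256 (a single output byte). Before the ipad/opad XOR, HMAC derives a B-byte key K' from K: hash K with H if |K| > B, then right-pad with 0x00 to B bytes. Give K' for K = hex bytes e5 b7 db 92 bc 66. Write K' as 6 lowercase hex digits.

2b0000

|K| = 6 > B = 3, so first hash the key.
H(K): sum = 229+183+219+146+188+102 = 1067; mod 256 = 43 → 2b.
Zero-pad H(K) = 2b to 3 bytes: K' = 2b 00 00.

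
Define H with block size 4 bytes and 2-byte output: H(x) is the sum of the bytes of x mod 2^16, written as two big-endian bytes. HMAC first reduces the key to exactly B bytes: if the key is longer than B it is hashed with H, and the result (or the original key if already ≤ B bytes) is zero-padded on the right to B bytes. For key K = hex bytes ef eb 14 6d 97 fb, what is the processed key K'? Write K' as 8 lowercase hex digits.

03ed0000

|K| = 6 > B = 4, so first hash the key.
H(K): sum = 239+235+20+109+151+251 = 1005 → 03 ed.
Zero-pad H(K) = 03 ed to 4 bytes: K' = 03 ed 00 00.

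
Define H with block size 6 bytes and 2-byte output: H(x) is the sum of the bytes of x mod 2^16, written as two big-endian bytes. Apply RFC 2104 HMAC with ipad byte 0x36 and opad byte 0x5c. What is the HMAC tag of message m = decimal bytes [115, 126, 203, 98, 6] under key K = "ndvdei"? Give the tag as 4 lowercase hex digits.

0150

Key "ndvdei" = 6e 64 76 64 65 69 is exactly B = 6 bytes: K' = 6e 64 76 64 65 69.
K' ⊕ ipad = 58 52 40 52 53 5f.  K' ⊕ opad = 32 38 2a 38 39 35.
Inner input = (K'⊕ipad) ∥ m = 58 52 40 52 53 5f ∥ 73 7e cb 62 06.
Inner hash: sum = 88+82+64+82+83+95+115+126+203+98+6 = 1042 → 04 12.
Outer input = (K'⊕opad) ∥ inner = 32 38 2a 38 39 35 ∥ 04 12.
Outer hash (tag): sum = 50+56+42+56+57+53+4+18 = 336 → 01 50.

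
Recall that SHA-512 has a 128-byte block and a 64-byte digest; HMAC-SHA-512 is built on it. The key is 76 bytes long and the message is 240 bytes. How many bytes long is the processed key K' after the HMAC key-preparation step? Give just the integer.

128

Key is 76 ≤ 128 bytes, zero-padded: |K'| = 128.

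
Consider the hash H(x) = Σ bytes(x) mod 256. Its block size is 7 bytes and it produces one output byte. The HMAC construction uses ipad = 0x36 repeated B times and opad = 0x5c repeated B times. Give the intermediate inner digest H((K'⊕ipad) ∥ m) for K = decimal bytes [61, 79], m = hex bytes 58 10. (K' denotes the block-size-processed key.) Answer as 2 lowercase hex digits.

Key decimal bytes [61, 79] = 3d 4f is 2 bytes ≤ B = 7; zero-pad to 7 bytes: K' = 3d 4f 00 00 00 00 00.
K' ⊕ ipad = 0b 79 36 36 36 36 36.
Inner input = 0b 79 36 36 36 36 36 ∥ 58 10.
Inner hash: sum = 11+121+54+54+54+54+54+88+16 = 506; mod 256 = 250 → fa.

fa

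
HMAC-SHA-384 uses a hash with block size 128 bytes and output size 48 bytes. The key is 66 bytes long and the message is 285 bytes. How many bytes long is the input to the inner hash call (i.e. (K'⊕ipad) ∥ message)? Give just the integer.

Key is 66 ≤ 128 bytes, zero-padded: |K'| = 128.
Inner input = (K'⊕ipad) ∥ m → 128 + 285 = 413 bytes.

413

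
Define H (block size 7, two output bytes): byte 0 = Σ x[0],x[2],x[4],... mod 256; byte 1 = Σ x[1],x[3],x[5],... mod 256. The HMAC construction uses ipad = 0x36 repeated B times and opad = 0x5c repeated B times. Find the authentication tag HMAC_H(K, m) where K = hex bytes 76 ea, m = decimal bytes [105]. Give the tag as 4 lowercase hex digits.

ef50

Key hex bytes 76 ea is 2 bytes ≤ B = 7; zero-pad to 7 bytes: K' = 76 ea 00 00 00 00 00.
K' ⊕ ipad = 40 dc 36 36 36 36 36.  K' ⊕ opad = 2a b6 5c 5c 5c 5c 5c.
Inner input = (K'⊕ipad) ∥ m = 40 dc 36 36 36 36 36 ∥ 69.
Inner hash: even-index sum = 226 mod 256 = 226; odd-index sum = 433 mod 256 = 177 → e2 b1.
Outer input = (K'⊕opad) ∥ inner = 2a b6 5c 5c 5c 5c 5c ∥ e2 b1.
Outer hash (tag): even-index sum = 495 mod 256 = 239; odd-index sum = 592 mod 256 = 80 → ef 50.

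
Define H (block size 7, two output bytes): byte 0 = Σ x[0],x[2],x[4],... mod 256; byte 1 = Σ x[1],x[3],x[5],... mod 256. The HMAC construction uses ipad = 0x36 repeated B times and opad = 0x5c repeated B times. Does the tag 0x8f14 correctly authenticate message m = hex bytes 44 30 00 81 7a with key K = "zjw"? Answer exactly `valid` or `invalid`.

Key "zjw" = 7a 6a 77 is 3 bytes ≤ B = 7; zero-pad to 7 bytes: K' = 7a 6a 77 00 00 00 00.
K' ⊕ ipad = 4c 5c 41 36 36 36 36; K' ⊕ opad = 26 36 2b 5c 5c 5c 5c.
Inner hash: even-index sum = 426 mod 256 = 170; odd-index sum = 390 mod 256 = 134 → aa 86.
Outer hash (recomputed tag): even-index sum = 399 mod 256 = 143; odd-index sum = 408 mod 256 = 152 → 8f 98.
Recomputed tag = 8f98; claimed = 8f14 → mismatch.

invalid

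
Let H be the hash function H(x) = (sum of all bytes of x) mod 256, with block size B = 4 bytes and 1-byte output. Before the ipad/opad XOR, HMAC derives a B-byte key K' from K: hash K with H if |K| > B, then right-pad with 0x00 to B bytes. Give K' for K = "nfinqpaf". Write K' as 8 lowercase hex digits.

|K| = 8 > B = 4, so first hash the key.
H(K): sum = 110+102+105+110+113+112+97+102 = 851; mod 256 = 83 → 53.
Zero-pad H(K) = 53 to 4 bytes: K' = 53 00 00 00.

53000000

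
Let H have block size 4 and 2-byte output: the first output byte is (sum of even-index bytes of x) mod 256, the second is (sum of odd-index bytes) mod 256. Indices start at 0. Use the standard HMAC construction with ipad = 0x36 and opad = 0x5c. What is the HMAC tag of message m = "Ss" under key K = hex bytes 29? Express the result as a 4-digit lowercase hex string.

Key hex bytes 29 is 1 byte ≤ B = 4; zero-pad to 4 bytes: K' = 29 00 00 00.
K' ⊕ ipad = 1f 36 36 36.  K' ⊕ opad = 75 5c 5c 5c.
Inner input = (K'⊕ipad) ∥ m = 1f 36 36 36 ∥ 53 73.
Inner hash: even-index sum = 168 mod 256 = 168; odd-index sum = 223 mod 256 = 223 → a8 df.
Outer input = (K'⊕opad) ∥ inner = 75 5c 5c 5c ∥ a8 df.
Outer hash (tag): even-index sum = 377 mod 256 = 121; odd-index sum = 407 mod 256 = 151 → 79 97.

7997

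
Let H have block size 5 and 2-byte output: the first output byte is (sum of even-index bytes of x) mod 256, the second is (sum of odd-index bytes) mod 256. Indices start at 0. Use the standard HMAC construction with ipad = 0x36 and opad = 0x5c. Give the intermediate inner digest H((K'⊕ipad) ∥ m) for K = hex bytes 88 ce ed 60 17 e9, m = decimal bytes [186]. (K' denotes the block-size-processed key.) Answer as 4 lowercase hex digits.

2611

Key hex bytes 88 ce ed 60 17 e9 is 6 bytes > B = 5, so hash it first: H(key) = 8c 17, then zero-pad to 5 bytes: K' = 8c 17 00 00 00.
K' ⊕ ipad = ba 21 36 36 36.
Inner input = ba 21 36 36 36 ∥ ba.
Inner hash: even-index sum = 294 mod 256 = 38; odd-index sum = 273 mod 256 = 17 → 26 11.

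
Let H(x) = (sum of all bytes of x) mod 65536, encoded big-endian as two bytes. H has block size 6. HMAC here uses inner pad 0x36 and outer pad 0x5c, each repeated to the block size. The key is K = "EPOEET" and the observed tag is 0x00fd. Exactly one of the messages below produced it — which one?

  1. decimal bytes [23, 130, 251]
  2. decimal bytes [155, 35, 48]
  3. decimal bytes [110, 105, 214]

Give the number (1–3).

Key "EPOEET" = 45 50 4f 45 45 54 is exactly B = 6 bytes: K' = 45 50 4f 45 45 54.
K' ⊕ ipad = 73 66 79 73 73 62; K' ⊕ opad = 19 0c 13 19 19 08.
m1: inner = H(73 66 79 73 73 62 17 82 fb) = 04 2e; tag = H(19 0c 13 19 19 08 04 2e) = 00a4
m2: inner = H(73 66 79 73 73 62 9b 23 30) = 03 88; tag = H(19 0c 13 19 19 08 03 88) = 00fd ← matches
m3: inner = H(73 66 79 73 73 62 6e 69 d6) = 04 47; tag = H(19 0c 13 19 19 08 04 47) = 00bd

2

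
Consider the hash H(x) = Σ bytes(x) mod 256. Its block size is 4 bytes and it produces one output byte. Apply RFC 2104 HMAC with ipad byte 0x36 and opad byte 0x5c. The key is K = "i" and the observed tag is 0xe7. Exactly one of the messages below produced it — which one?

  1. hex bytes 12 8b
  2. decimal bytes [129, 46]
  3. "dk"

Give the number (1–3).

1

Key "i" = 69 is 1 byte ≤ B = 4; zero-pad to 4 bytes: K' = 69 00 00 00.
K' ⊕ ipad = 5f 36 36 36; K' ⊕ opad = 35 5c 5c 5c.
m1: inner = H(5f 36 36 36 12 8b) = 9e; tag = H(35 5c 5c 5c 9e) = e7 ← matches
m2: inner = H(5f 36 36 36 81 2e) = b0; tag = H(35 5c 5c 5c b0) = f9
m3: inner = H(5f 36 36 36 64 6b) = d0; tag = H(35 5c 5c 5c d0) = 19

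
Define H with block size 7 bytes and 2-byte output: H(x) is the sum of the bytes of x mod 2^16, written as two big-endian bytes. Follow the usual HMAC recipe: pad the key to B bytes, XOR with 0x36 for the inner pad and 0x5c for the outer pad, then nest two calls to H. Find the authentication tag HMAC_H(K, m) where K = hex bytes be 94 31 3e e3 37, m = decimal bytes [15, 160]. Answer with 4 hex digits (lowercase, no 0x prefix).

Key hex bytes be 94 31 3e e3 37 is 6 bytes ≤ B = 7; zero-pad to 7 bytes: K' = be 94 31 3e e3 37 00.
K' ⊕ ipad = 88 a2 07 08 d5 01 36.  K' ⊕ opad = e2 c8 6d 62 bf 6b 5c.
Inner input = (K'⊕ipad) ∥ m = 88 a2 07 08 d5 01 36 ∥ 0f a0.
Inner hash: sum = 136+162+7+8+213+1+54+15+160 = 756 → 02 f4.
Outer input = (K'⊕opad) ∥ inner = e2 c8 6d 62 bf 6b 5c ∥ 02 f4.
Outer hash (tag): sum = 226+200+109+98+191+107+92+2+244 = 1269 → 04 f5.

04f5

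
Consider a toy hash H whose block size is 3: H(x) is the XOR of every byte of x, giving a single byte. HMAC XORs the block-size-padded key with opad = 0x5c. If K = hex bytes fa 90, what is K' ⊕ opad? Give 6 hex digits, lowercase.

a6cc5c

Key hex bytes fa 90 is 2 bytes ≤ B = 3; zero-pad to 3 bytes: K' = fa 90 00.
XOR each byte with 0x5c: fa⊕5c=a6, 90⊕5c=cc, 00⊕5c=5c.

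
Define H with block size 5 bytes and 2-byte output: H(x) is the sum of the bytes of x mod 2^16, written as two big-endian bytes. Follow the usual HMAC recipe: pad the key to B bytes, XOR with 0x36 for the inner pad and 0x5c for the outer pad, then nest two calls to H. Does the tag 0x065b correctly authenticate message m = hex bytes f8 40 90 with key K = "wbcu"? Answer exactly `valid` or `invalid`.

invalid

Key "wbcu" = 77 62 63 75 is 4 bytes ≤ B = 5; zero-pad to 5 bytes: K' = 77 62 63 75 00.
K' ⊕ ipad = 41 54 55 43 36; K' ⊕ opad = 2b 3e 3f 29 5c.
Inner hash: sum = 65+84+85+67+54+248+64+144 = 811 → 03 2b.
Outer hash (recomputed tag): sum = 43+62+63+41+92+3+43 = 347 → 01 5b.
Recomputed tag = 015b; claimed = 065b → mismatch.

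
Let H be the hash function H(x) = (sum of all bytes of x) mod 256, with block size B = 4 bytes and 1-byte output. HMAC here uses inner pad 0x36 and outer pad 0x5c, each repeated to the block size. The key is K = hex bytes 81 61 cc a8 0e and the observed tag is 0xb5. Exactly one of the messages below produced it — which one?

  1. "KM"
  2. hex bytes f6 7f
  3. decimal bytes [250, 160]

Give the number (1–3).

2

Key hex bytes 81 61 cc a8 0e is 5 bytes > B = 4, so hash it first: H(key) = 64, then zero-pad to 4 bytes: K' = 64 00 00 00.
K' ⊕ ipad = 52 36 36 36; K' ⊕ opad = 38 5c 5c 5c.
m1: inner = H(52 36 36 36 4b 4d) = 8c; tag = H(38 5c 5c 5c 8c) = d8
m2: inner = H(52 36 36 36 f6 7f) = 69; tag = H(38 5c 5c 5c 69) = b5 ← matches
m3: inner = H(52 36 36 36 fa a0) = 8e; tag = H(38 5c 5c 5c 8e) = da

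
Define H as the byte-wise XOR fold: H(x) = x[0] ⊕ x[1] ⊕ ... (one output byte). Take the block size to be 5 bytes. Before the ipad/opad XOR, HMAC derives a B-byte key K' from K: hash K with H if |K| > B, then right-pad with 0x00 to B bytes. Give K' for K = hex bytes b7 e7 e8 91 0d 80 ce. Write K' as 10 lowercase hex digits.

6a00000000

|K| = 7 > B = 5, so first hash the key.
H(K): XOR b7⊕e7⊕e8⊕91⊕0d⊕80⊕ce = 6a.
Zero-pad H(K) = 6a to 5 bytes: K' = 6a 00 00 00 00.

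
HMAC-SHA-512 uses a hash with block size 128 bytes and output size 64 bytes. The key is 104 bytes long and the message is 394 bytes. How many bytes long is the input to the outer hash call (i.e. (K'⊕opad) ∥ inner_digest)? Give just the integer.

Key is 104 ≤ 128 bytes, zero-padded: |K'| = 128.
Outer input = (K'⊕opad) ∥ H(inner) → 128 + 64 = 192 bytes.

192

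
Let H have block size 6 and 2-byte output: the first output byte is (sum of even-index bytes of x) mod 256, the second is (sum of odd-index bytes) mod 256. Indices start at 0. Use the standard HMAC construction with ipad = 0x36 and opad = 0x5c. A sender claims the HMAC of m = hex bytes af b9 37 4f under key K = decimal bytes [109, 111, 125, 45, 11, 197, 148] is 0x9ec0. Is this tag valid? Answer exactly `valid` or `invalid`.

Key decimal bytes [109, 111, 125, 45, 11, 197, 148] = 6d 6f 7d 2d 0b c5 94 is 7 bytes > B = 6, so hash it first: H(key) = 89 61, then zero-pad to 6 bytes: K' = 89 61 00 00 00 00.
K' ⊕ ipad = bf 57 36 36 36 36; K' ⊕ opad = d5 3d 5c 5c 5c 5c.
Inner hash: even-index sum = 529 mod 256 = 17; odd-index sum = 459 mod 256 = 203 → 11 cb.
Outer hash (recomputed tag): even-index sum = 414 mod 256 = 158; odd-index sum = 448 mod 256 = 192 → 9e c0.
Recomputed tag = 9ec0; claimed = 9ec0 → match.

valid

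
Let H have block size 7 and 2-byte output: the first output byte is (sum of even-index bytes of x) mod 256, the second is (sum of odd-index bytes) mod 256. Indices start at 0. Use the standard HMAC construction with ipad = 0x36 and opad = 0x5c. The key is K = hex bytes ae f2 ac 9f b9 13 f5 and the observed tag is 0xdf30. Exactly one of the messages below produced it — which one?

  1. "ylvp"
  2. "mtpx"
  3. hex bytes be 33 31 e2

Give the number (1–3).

Key hex bytes ae f2 ac 9f b9 13 f5 is exactly B = 7 bytes: K' = ae f2 ac 9f b9 13 f5.
K' ⊕ ipad = 98 c4 9a a9 8f 25 c3; K' ⊕ opad = f2 ae f0 c3 e5 4f a9.
m1: inner = H(98 c4 9a a9 8f 25 c3 79 6c 76 70) = 60 81; tag = H(f2 ae f0 c3 e5 4f a9 60 81) = f120
m2: inner = H(98 c4 9a a9 8f 25 c3 6d 74 70 78) = 70 6f; tag = H(f2 ae f0 c3 e5 4f a9 70 6f) = df30 ← matches
m3: inner = H(98 c4 9a a9 8f 25 c3 be 33 31 e2) = 99 81; tag = H(f2 ae f0 c3 e5 4f a9 99 81) = f159

2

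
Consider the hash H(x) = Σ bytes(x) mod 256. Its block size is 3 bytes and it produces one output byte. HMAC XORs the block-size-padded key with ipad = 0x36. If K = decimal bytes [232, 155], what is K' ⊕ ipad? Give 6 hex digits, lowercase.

dead36

Key decimal bytes [232, 155] = e8 9b is 2 bytes ≤ B = 3; zero-pad to 3 bytes: K' = e8 9b 00.
XOR each byte with 0x36: e8⊕36=de, 9b⊕36=ad, 00⊕36=36.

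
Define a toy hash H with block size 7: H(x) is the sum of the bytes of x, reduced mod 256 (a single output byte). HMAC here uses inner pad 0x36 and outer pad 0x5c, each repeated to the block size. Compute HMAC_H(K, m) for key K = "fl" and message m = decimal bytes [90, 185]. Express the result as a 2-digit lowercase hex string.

01

Key "fl" = 66 6c is 2 bytes ≤ B = 7; zero-pad to 7 bytes: K' = 66 6c 00 00 00 00 00.
K' ⊕ ipad = 50 5a 36 36 36 36 36.  K' ⊕ opad = 3a 30 5c 5c 5c 5c 5c.
Inner input = (K'⊕ipad) ∥ m = 50 5a 36 36 36 36 36 ∥ 5a b9.
Inner hash: sum = 80+90+54+54+54+54+54+90+185 = 715; mod 256 = 203 → cb.
Outer input = (K'⊕opad) ∥ inner = 3a 30 5c 5c 5c 5c 5c ∥ cb.
Outer hash (tag): sum = 58+48+92+92+92+92+92+203 = 769; mod 256 = 1 → 01.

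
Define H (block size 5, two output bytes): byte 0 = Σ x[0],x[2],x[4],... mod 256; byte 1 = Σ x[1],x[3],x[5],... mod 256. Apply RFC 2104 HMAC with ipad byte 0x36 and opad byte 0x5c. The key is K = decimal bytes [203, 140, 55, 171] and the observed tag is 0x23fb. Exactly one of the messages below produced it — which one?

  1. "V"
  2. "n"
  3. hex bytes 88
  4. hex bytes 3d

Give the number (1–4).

2

Key decimal bytes [203, 140, 55, 171] = cb 8c 37 ab is 4 bytes ≤ B = 5; zero-pad to 5 bytes: K' = cb 8c 37 ab 00.
K' ⊕ ipad = fd ba 01 9d 36; K' ⊕ opad = 97 d0 6b f7 5c.
m1: inner = H(fd ba 01 9d 36 56) = 34 ad; tag = H(97 d0 6b f7 5c 34 ad) = 0bfb
m2: inner = H(fd ba 01 9d 36 6e) = 34 c5; tag = H(97 d0 6b f7 5c 34 c5) = 23fb ← matches
m3: inner = H(fd ba 01 9d 36 88) = 34 df; tag = H(97 d0 6b f7 5c 34 df) = 3dfb
m4: inner = H(fd ba 01 9d 36 3d) = 34 94; tag = H(97 d0 6b f7 5c 34 94) = f2fb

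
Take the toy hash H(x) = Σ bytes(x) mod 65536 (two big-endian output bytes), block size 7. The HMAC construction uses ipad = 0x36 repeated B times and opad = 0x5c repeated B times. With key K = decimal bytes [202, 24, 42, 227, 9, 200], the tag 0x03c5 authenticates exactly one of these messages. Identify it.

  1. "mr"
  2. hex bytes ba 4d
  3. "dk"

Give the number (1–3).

1

Key decimal bytes [202, 24, 42, 227, 9, 200] = ca 18 2a e3 09 c8 is 6 bytes ≤ B = 7; zero-pad to 7 bytes: K' = ca 18 2a e3 09 c8 00.
K' ⊕ ipad = fc 2e 1c d5 3f fe 36; K' ⊕ opad = 96 44 76 bf 55 94 5c.
m1: inner = H(fc 2e 1c d5 3f fe 36 6d 72) = 04 6d; tag = H(96 44 76 bf 55 94 5c 04 6d) = 03c5 ← matches
m2: inner = H(fc 2e 1c d5 3f fe 36 ba 4d) = 04 95; tag = H(96 44 76 bf 55 94 5c 04 95) = 03ed
m3: inner = H(fc 2e 1c d5 3f fe 36 64 6b) = 04 5d; tag = H(96 44 76 bf 55 94 5c 04 5d) = 03b5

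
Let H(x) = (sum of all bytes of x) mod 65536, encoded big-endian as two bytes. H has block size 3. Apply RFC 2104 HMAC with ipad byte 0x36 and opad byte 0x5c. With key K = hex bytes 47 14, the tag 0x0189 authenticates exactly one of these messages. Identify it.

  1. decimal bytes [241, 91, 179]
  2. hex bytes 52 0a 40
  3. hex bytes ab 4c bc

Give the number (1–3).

1

Key hex bytes 47 14 is 2 bytes ≤ B = 3; zero-pad to 3 bytes: K' = 47 14 00.
K' ⊕ ipad = 71 22 36; K' ⊕ opad = 1b 48 5c.
m1: inner = H(71 22 36 f1 5b b3) = 02 c8; tag = H(1b 48 5c 02 c8) = 0189 ← matches
m2: inner = H(71 22 36 52 0a 40) = 01 65; tag = H(1b 48 5c 01 65) = 0125
m3: inner = H(71 22 36 ab 4c bc) = 02 7c; tag = H(1b 48 5c 02 7c) = 013d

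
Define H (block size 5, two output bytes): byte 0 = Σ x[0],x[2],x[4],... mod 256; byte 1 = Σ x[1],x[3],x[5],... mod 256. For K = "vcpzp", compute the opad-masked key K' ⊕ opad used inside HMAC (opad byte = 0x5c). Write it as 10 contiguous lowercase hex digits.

Key "vcpzp" = 76 63 70 7a 70 is exactly B = 5 bytes: K' = 76 63 70 7a 70.
XOR each byte with 0x5c: 76⊕5c=2a, 63⊕5c=3f, 70⊕5c=2c, 7a⊕5c=26, 70⊕5c=2c.

2a3f2c262c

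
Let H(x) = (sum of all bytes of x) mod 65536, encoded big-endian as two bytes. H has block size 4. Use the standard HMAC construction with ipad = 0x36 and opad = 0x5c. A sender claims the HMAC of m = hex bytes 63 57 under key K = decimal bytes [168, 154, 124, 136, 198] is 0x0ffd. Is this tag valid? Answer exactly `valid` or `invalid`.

Key decimal bytes [168, 154, 124, 136, 198] = a8 9a 7c 88 c6 is 5 bytes > B = 4, so hash it first: H(key) = 03 0c, then zero-pad to 4 bytes: K' = 03 0c 00 00.
K' ⊕ ipad = 35 3a 36 36; K' ⊕ opad = 5f 50 5c 5c.
Inner hash: sum = 53+58+54+54+99+87 = 405 → 01 95.
Outer hash (recomputed tag): sum = 95+80+92+92+1+149 = 509 → 01 fd.
Recomputed tag = 01fd; claimed = 0ffd → mismatch.

invalid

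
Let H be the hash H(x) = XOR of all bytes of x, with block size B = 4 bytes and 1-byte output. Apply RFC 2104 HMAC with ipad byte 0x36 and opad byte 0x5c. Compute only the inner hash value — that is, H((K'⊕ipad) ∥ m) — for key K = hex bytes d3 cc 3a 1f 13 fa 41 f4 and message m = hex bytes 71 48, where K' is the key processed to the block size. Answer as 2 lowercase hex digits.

5f

Key hex bytes d3 cc 3a 1f 13 fa 41 f4 is 8 bytes > B = 4, so hash it first: H(key) = 66, then zero-pad to 4 bytes: K' = 66 00 00 00.
K' ⊕ ipad = 50 36 36 36.
Inner input = 50 36 36 36 ∥ 71 48.
Inner hash: XOR 50⊕36⊕36⊕36⊕71⊕48 = 5f.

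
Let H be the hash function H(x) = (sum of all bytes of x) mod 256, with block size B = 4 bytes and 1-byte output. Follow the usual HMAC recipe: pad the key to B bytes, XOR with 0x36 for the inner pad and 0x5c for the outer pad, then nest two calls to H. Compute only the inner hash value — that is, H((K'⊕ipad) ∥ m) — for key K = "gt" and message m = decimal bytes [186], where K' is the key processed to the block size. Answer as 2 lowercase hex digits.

b9

Key "gt" = 67 74 is 2 bytes ≤ B = 4; zero-pad to 4 bytes: K' = 67 74 00 00.
K' ⊕ ipad = 51 42 36 36.
Inner input = 51 42 36 36 ∥ ba.
Inner hash: sum = 81+66+54+54+186 = 441; mod 256 = 185 → b9.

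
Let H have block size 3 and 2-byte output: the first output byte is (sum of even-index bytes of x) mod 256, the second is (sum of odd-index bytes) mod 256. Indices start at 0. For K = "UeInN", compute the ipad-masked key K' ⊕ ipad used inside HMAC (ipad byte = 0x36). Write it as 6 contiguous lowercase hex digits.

Key "UeInN" = 55 65 49 6e 4e is 5 bytes > B = 3, so hash it first: H(key) = ec d3, then zero-pad to 3 bytes: K' = ec d3 00.
XOR each byte with 0x36: ec⊕36=da, d3⊕36=e5, 00⊕36=36.

dae536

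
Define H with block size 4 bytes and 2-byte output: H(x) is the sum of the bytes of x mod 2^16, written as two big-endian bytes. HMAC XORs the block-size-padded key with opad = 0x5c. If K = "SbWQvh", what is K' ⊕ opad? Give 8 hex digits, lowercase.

5e675c5c

Key "SbWQvh" = 53 62 57 51 76 68 is 6 bytes > B = 4, so hash it first: H(key) = 02 3b, then zero-pad to 4 bytes: K' = 02 3b 00 00.
XOR each byte with 0x5c: 02⊕5c=5e, 3b⊕5c=67, 00⊕5c=5c, 00⊕5c=5c.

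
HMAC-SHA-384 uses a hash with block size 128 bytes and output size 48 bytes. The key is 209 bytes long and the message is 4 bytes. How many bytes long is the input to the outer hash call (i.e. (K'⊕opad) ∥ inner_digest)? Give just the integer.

176

Key is 209 > 128 bytes, so it is hashed to 48 bytes then zero-padded to 128: |K'| = 128.
Outer input = (K'⊕opad) ∥ H(inner) → 128 + 48 = 176 bytes.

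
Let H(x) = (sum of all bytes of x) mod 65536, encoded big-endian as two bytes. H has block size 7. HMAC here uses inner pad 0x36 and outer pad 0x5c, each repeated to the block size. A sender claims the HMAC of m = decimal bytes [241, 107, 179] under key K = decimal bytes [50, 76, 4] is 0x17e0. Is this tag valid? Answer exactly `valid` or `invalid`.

Key decimal bytes [50, 76, 4] = 32 4c 04 is 3 bytes ≤ B = 7; zero-pad to 7 bytes: K' = 32 4c 04 00 00 00 00.
K' ⊕ ipad = 04 7a 32 36 36 36 36; K' ⊕ opad = 6e 10 58 5c 5c 5c 5c.
Inner hash: sum = 4+122+50+54+54+54+54+241+107+179 = 919 → 03 97.
Outer hash (recomputed tag): sum = 110+16+88+92+92+92+92+3+151 = 736 → 02 e0.
Recomputed tag = 02e0; claimed = 17e0 → mismatch.

invalid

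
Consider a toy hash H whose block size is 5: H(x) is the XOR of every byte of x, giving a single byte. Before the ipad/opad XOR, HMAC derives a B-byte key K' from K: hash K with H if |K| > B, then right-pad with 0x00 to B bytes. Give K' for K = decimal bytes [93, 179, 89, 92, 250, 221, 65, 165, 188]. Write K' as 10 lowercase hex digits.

|K| = 9 > B = 5, so first hash the key.
H(K): XOR 5d⊕b3⊕59⊕5c⊕fa⊕dd⊕41⊕a5⊕bc = 94.
Zero-pad H(K) = 94 to 5 bytes: K' = 94 00 00 00 00.

9400000000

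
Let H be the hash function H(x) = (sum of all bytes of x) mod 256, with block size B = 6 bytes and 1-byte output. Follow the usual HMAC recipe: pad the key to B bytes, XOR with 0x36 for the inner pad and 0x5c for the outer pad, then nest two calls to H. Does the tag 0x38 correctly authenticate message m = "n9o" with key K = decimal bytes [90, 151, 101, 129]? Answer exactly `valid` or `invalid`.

valid

Key decimal bytes [90, 151, 101, 129] = 5a 97 65 81 is 4 bytes ≤ B = 6; zero-pad to 6 bytes: K' = 5a 97 65 81 00 00.
K' ⊕ ipad = 6c a1 53 b7 36 36; K' ⊕ opad = 06 cb 39 dd 5c 5c.
Inner hash: sum = 108+161+83+183+54+54+110+57+111 = 921; mod 256 = 153 → 99.
Outer hash (recomputed tag): sum = 6+203+57+221+92+92+153 = 824; mod 256 = 56 → 38.
Recomputed tag = 38; claimed = 38 → match.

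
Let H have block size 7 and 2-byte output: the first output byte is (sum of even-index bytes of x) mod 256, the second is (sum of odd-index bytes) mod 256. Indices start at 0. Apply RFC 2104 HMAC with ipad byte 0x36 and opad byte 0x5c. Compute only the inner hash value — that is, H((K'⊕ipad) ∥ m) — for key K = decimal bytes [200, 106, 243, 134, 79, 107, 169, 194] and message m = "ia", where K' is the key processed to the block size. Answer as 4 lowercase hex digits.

8800

Key decimal bytes [200, 106, 243, 134, 79, 107, 169, 194] = c8 6a f3 86 4f 6b a9 c2 is 8 bytes > B = 7, so hash it first: H(key) = b3 1d, then zero-pad to 7 bytes: K' = b3 1d 00 00 00 00 00.
K' ⊕ ipad = 85 2b 36 36 36 36 36.
Inner input = 85 2b 36 36 36 36 36 ∥ 69 61.
Inner hash: even-index sum = 392 mod 256 = 136; odd-index sum = 256 mod 256 = 0 → 88 00.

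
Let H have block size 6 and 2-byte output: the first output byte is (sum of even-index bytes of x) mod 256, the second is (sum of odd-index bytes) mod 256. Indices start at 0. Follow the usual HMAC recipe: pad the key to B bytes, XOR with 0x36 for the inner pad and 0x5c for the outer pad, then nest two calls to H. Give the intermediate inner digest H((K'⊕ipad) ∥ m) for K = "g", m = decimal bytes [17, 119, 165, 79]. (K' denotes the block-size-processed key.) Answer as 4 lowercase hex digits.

7368

Key "g" = 67 is 1 byte ≤ B = 6; zero-pad to 6 bytes: K' = 67 00 00 00 00 00.
K' ⊕ ipad = 51 36 36 36 36 36.
Inner input = 51 36 36 36 36 36 ∥ 11 77 a5 4f.
Inner hash: even-index sum = 371 mod 256 = 115; odd-index sum = 360 mod 256 = 104 → 73 68.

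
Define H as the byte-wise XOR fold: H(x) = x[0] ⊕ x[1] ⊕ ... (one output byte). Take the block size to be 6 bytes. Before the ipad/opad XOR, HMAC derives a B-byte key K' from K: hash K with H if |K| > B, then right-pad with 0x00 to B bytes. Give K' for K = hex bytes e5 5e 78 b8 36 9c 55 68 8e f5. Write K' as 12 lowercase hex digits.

|K| = 10 > B = 6, so first hash the key.
H(K): XOR e5⊕5e⊕78⊕b8⊕36⊕9c⊕55⊕68⊕8e⊕f5 = 97.
Zero-pad H(K) = 97 to 6 bytes: K' = 97 00 00 00 00 00.

970000000000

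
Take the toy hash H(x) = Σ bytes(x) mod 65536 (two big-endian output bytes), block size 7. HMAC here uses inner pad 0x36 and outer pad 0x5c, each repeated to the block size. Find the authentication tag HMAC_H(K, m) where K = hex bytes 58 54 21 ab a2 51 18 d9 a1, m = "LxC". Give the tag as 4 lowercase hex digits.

02e4

Key hex bytes 58 54 21 ab a2 51 18 d9 a1 is 9 bytes > B = 7, so hash it first: H(key) = 03 fd, then zero-pad to 7 bytes: K' = 03 fd 00 00 00 00 00.
K' ⊕ ipad = 35 cb 36 36 36 36 36.  K' ⊕ opad = 5f a1 5c 5c 5c 5c 5c.
Inner input = (K'⊕ipad) ∥ m = 35 cb 36 36 36 36 36 ∥ 4c 78 43.
Inner hash: sum = 53+203+54+54+54+54+54+76+120+67 = 789 → 03 15.
Outer input = (K'⊕opad) ∥ inner = 5f a1 5c 5c 5c 5c 5c ∥ 03 15.
Outer hash (tag): sum = 95+161+92+92+92+92+92+3+21 = 740 → 02 e4.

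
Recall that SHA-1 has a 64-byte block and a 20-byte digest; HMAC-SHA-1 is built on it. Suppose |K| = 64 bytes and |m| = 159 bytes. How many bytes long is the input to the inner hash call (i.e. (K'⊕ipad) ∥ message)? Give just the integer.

223

Key is 64 ≤ 64 bytes, zero-padded: |K'| = 64.
Inner input = (K'⊕ipad) ∥ m → 64 + 159 = 223 bytes.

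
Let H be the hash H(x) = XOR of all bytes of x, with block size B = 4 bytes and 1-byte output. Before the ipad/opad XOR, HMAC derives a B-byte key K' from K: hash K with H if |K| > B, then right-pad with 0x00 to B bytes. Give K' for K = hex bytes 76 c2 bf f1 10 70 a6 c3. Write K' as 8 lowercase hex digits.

|K| = 8 > B = 4, so first hash the key.
H(K): XOR 76⊕c2⊕bf⊕f1⊕10⊕70⊕a6⊕c3 = ff.
Zero-pad H(K) = ff to 4 bytes: K' = ff 00 00 00.

ff000000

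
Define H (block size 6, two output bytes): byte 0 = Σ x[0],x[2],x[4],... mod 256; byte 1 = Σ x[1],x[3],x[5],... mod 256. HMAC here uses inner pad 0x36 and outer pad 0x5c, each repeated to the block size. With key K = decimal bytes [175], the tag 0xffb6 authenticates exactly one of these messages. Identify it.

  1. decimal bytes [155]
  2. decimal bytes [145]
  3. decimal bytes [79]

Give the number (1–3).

3

Key decimal bytes [175] = af is 1 byte ≤ B = 6; zero-pad to 6 bytes: K' = af 00 00 00 00 00.
K' ⊕ ipad = 99 36 36 36 36 36; K' ⊕ opad = f3 5c 5c 5c 5c 5c.
m1: inner = H(99 36 36 36 36 36 9b) = a0 a2; tag = H(f3 5c 5c 5c 5c 5c a0 a2) = 4bb6
m2: inner = H(99 36 36 36 36 36 91) = 96 a2; tag = H(f3 5c 5c 5c 5c 5c 96 a2) = 41b6
m3: inner = H(99 36 36 36 36 36 4f) = 54 a2; tag = H(f3 5c 5c 5c 5c 5c 54 a2) = ffb6 ← matches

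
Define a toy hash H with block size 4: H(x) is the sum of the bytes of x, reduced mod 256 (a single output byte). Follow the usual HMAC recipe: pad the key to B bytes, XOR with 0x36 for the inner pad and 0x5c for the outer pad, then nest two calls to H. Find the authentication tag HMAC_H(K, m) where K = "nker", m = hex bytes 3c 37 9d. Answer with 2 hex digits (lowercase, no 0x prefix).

2c

Key "nker" = 6e 6b 65 72 is exactly B = 4 bytes: K' = 6e 6b 65 72.
K' ⊕ ipad = 58 5d 53 44.  K' ⊕ opad = 32 37 39 2e.
Inner input = (K'⊕ipad) ∥ m = 58 5d 53 44 ∥ 3c 37 9d.
Inner hash: sum = 88+93+83+68+60+55+157 = 604; mod 256 = 92 → 5c.
Outer input = (K'⊕opad) ∥ inner = 32 37 39 2e ∥ 5c.
Outer hash (tag): sum = 50+55+57+46+92 = 300; mod 256 = 44 → 2c.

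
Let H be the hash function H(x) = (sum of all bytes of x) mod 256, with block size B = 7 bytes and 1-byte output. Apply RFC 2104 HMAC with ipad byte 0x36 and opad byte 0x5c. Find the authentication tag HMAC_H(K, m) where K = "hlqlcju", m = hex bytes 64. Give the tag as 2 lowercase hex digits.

10

Key "hlqlcju" = 68 6c 71 6c 63 6a 75 is exactly B = 7 bytes: K' = 68 6c 71 6c 63 6a 75.
K' ⊕ ipad = 5e 5a 47 5a 55 5c 43.  K' ⊕ opad = 34 30 2d 30 3f 36 29.
Inner input = (K'⊕ipad) ∥ m = 5e 5a 47 5a 55 5c 43 ∥ 64.
Inner hash: sum = 94+90+71+90+85+92+67+100 = 689; mod 256 = 177 → b1.
Outer input = (K'⊕opad) ∥ inner = 34 30 2d 30 3f 36 29 ∥ b1.
Outer hash (tag): sum = 52+48+45+48+63+54+41+177 = 528; mod 256 = 16 → 10.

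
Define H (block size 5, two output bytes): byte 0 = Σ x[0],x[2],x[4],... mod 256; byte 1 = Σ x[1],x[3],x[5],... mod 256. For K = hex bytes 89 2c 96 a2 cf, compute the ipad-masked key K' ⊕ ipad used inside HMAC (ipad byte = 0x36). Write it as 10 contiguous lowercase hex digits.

bf1aa094f9

Key hex bytes 89 2c 96 a2 cf is exactly B = 5 bytes: K' = 89 2c 96 a2 cf.
XOR each byte with 0x36: 89⊕36=bf, 2c⊕36=1a, 96⊕36=a0, a2⊕36=94, cf⊕36=f9.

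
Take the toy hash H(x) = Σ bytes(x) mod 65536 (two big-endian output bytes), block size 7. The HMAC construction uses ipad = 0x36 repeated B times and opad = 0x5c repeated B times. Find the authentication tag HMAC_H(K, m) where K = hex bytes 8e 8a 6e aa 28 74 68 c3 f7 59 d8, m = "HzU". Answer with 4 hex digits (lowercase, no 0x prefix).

02e9

Key hex bytes 8e 8a 6e aa 28 74 68 c3 f7 59 d8 is 11 bytes > B = 7, so hash it first: H(key) = 06 1f, then zero-pad to 7 bytes: K' = 06 1f 00 00 00 00 00.
K' ⊕ ipad = 30 29 36 36 36 36 36.  K' ⊕ opad = 5a 43 5c 5c 5c 5c 5c.
Inner input = (K'⊕ipad) ∥ m = 30 29 36 36 36 36 36 ∥ 48 7a 55.
Inner hash: sum = 48+41+54+54+54+54+54+72+122+85 = 638 → 02 7e.
Outer input = (K'⊕opad) ∥ inner = 5a 43 5c 5c 5c 5c 5c ∥ 02 7e.
Outer hash (tag): sum = 90+67+92+92+92+92+92+2+126 = 745 → 02 e9.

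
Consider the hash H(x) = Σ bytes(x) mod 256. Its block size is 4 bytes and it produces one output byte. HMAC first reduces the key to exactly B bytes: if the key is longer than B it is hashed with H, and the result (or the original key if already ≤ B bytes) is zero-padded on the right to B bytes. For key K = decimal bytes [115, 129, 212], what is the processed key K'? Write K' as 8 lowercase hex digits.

7381d400

Key decimal bytes [115, 129, 212] = 73 81 d4 is 3 bytes ≤ B = 4; zero-pad to 4 bytes: K' = 73 81 d4 00.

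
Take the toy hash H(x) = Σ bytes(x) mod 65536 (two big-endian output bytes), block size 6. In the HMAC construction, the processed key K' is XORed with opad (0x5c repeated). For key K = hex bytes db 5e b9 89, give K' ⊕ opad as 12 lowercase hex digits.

Key hex bytes db 5e b9 89 is 4 bytes ≤ B = 6; zero-pad to 6 bytes: K' = db 5e b9 89 00 00.
XOR each byte with 0x5c: db⊕5c=87, 5e⊕5c=02, b9⊕5c=e5, 89⊕5c=d5, 00⊕5c=5c, 00⊕5c=5c.

8702e5d55c5c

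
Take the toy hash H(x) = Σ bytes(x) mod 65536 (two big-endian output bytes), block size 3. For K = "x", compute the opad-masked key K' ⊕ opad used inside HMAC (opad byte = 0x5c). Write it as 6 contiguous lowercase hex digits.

245c5c

Key "x" = 78 is 1 byte ≤ B = 3; zero-pad to 3 bytes: K' = 78 00 00.
XOR each byte with 0x5c: 78⊕5c=24, 00⊕5c=5c, 00⊕5c=5c.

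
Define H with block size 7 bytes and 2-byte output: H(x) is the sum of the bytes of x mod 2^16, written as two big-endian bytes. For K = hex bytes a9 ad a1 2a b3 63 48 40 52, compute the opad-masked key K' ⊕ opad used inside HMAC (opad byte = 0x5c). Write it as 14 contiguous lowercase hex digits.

584d5c5c5c5c5c

Key hex bytes a9 ad a1 2a b3 63 48 40 52 is 9 bytes > B = 7, so hash it first: H(key) = 04 11, then zero-pad to 7 bytes: K' = 04 11 00 00 00 00 00.
XOR each byte with 0x5c: 04⊕5c=58, 11⊕5c=4d, 00⊕5c=5c, 00⊕5c=5c, 00⊕5c=5c, 00⊕5c=5c, 00⊕5c=5c.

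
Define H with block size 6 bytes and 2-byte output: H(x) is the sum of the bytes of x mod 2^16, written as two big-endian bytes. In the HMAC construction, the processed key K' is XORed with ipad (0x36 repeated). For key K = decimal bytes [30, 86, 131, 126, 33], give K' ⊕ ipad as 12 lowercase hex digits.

2860b5481736

Key decimal bytes [30, 86, 131, 126, 33] = 1e 56 83 7e 21 is 5 bytes ≤ B = 6; zero-pad to 6 bytes: K' = 1e 56 83 7e 21 00.
XOR each byte with 0x36: 1e⊕36=28, 56⊕36=60, 83⊕36=b5, 7e⊕36=48, 21⊕36=17, 00⊕36=36.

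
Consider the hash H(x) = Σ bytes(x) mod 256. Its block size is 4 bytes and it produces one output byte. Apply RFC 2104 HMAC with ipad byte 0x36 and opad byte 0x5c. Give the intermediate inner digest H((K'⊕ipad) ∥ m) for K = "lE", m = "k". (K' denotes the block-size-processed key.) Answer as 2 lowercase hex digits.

a4

Key "lE" = 6c 45 is 2 bytes ≤ B = 4; zero-pad to 4 bytes: K' = 6c 45 00 00.
K' ⊕ ipad = 5a 73 36 36.
Inner input = 5a 73 36 36 ∥ 6b.
Inner hash: sum = 90+115+54+54+107 = 420; mod 256 = 164 → a4.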